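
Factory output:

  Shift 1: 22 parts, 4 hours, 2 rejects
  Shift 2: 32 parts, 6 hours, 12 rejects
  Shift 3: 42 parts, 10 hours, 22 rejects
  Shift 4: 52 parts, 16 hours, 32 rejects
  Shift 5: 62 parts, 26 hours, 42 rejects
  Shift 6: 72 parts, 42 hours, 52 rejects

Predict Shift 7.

82 parts, 68 hours, 62 rejects

Parts: +10 each step, so 22, 32, 42, 52, 62, 72 → 82.
Hours: each term is the sum of the two before it, so 4, 6, 10, 16, 26, 42 → 68.
Rejects — +10 each step: 2, 12, 22, 32, 42, 52 → 62.
So the next row is 82 parts, 68 hours, 62 rejects.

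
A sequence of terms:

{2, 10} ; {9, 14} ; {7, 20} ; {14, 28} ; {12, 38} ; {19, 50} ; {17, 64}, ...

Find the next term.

{24, 80}

First part: alternating steps +7, −2, +7, −2, …; 2, 9, 7, 14, 12, 19, 17 → 24.
Second part: differences are 4, 6, 8, … (increasing by 2 each time), so 10, 14, 20, 28, 38, 50, 64 → 80.
Putting it together: {24, 80}.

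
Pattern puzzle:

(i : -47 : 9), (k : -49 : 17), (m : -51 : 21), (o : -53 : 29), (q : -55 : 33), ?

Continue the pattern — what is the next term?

(s : -57 : 41)

For the letter, letters move forward 2 places in the alphabet: i, k, m, o, q → s.
Second value goes -47, -49, -51, -53, -55 → -57 (−2 each step).
Third value — alternating steps +8, +4, +8, +4, …: 9, 17, 21, 29, 33 → 41.
So the next term is (s : -57 : 41).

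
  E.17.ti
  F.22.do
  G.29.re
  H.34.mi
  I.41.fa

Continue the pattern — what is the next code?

Letter goes E, F, G, H, I → J (letters move forward 1 place in the alphabet).
Second component — alternating steps +5, +7, +5, +7, …: 17, 22, 29, 34, 41 → 46.
Note: runs through the solfège scale do→ti; ti, do, re, mi, fa → sol.
So the next code is J.46.sol.

J.46.sol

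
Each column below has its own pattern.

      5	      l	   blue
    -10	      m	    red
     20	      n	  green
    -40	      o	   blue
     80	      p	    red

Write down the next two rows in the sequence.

-160  q  green; 320  r  blue

First component — ×(-2) each step: 5, -10, 20, -40, 80 → -160 → 320.
Letter — letters move forward 1 place in the alphabet: l, m, n, o, p → q → r.
Colour: blue, red, green, blue, red → green → blue (repeats blue → red → green).
Putting the parts together: -160  q  green and then 320  r  blue.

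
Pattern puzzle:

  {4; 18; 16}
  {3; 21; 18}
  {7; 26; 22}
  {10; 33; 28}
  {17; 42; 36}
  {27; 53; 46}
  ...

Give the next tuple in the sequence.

{44; 66; 58}

First value: each term is the sum of the two before it; 4, 3, 7, 10, 17, 27 → 44.
Second value goes 18, 21, 26, 33, 42, 53 → 66 (differences are 3, 5, 7, … (increasing by 2 each time)).
Third value: differences are 2, 4, 6, … (increasing by 2 each time); 16, 18, 22, 28, 36, 46 → 58.
So the next tuple is {44; 66; 58}.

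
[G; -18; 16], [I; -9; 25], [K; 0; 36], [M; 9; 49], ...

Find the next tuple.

[O; 18; 64]

Letter: letters move forward 2 places in the alphabet; G, I, K, M → O.
Second slot — +9 each step: -18, -9, 0, 9 → 18.
Third slot — perfect squares: 4², 5², 6², …: 16, 25, 36, 49 → 64.
Putting it together: [O; 18; 64].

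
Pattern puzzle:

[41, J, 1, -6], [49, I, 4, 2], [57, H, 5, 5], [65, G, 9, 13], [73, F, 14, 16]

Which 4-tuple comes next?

First part goes 41, 49, 57, 65, 73 → 81 (+8 each step).
Letter goes J, I, H, G, F → E (letters move back 1 place in the alphabet).
For the third part, each term is the sum of the two before it: 1, 4, 5, 9, 14 → 23.
Fourth part: alternating steps +8, +3, +8, +3, …, so -6, 2, 5, 13, 16 → 24.
Putting it together: [81, E, 23, 24].

[81, E, 23, 24]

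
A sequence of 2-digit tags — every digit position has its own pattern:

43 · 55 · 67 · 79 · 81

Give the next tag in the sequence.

First digit: +1 each step, mod 10, so 4, 5, 6, 7, 8 → 9.
Second digit: +2 each step, mod 10, so 3, 5, 7, 9, 1 → 3.
Putting it together: 93.

93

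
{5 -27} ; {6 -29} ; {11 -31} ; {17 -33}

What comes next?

{28 -35}

First component: each term is the sum of the two before it, so 5, 6, 11, 17 → 28.
For the second component, −2 each step: -27, -29, -31, -33 → -35.
So the next element is {28 -35}.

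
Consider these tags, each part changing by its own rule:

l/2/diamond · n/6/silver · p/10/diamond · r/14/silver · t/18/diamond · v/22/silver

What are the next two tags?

Letter: l, n, p, r, t, v → x → z (letters move forward 2 places in the alphabet).
Second component: +4 each step; 2, 6, 10, 14, 18, 22 → 26 → 30.
Rank: diamond, silver, diamond, silver, diamond, silver → diamond → silver (alternates diamond ↔ silver).
Putting the parts together: x/26/diamond and then z/30/silver.

x/26/diamond, z/30/silver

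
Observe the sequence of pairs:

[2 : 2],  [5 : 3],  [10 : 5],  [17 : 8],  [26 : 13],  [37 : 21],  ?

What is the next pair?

[50 : 34]

First coordinate: 2, 5, 10, 17, 26, 37 → 50 (differences are 3, 5, 7, … (increasing by 2 each time)).
Second coordinate — each term is the sum of the two before it: 2, 3, 5, 8, 13, 21 → 34.
Combining the parts gives [50 : 34].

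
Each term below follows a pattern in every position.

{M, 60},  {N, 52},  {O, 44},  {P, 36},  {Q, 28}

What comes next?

Letter: letters move forward 1 place in the alphabet; M, N, O, P, Q → R.
For the second coordinate, −8 each step: 60, 52, 44, 36, 28 → 20.
Putting it together: {R, 20}.

{R, 20}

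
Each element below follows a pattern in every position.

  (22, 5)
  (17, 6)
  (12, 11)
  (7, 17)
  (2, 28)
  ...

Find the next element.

(-3, 45)

For the first value, −5 each step: 22, 17, 12, 7, 2 → -3.
Second value goes 5, 6, 11, 17, 28 → 45 (each term is the sum of the two before it).
Putting it together: (-3, 45).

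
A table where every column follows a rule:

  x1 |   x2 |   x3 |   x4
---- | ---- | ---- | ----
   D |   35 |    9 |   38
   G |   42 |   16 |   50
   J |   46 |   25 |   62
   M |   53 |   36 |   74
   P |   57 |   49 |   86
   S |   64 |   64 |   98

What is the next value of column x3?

81

Column x1: letters move forward 3 places in the alphabet, so D, G, J, M, P, S → V.
Column x2: alternating steps +7, +4, +7, +4, …; 35, 42, 46, 53, 57, 64 → 68.
Column x3 — perfect squares: 3², 4², 5², …: 9, 16, 25, 36, 49, 64 → 81.
For the column x4, +12 each step: 38, 50, 62, 74, 86, 98 → 110.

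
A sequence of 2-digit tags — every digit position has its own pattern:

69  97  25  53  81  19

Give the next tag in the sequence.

47

For the first digit, +3 each step, mod 10: 6, 9, 2, 5, 8, 1 → 4.
Second digit: −2 each step, mod 10, so 9, 7, 5, 3, 1, 9 → 7.
So the next tag is 47.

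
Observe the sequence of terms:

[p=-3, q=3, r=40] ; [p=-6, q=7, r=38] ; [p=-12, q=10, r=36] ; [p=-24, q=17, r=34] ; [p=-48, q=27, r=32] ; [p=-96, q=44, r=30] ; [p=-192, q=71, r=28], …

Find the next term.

[p=-384, q=115, r=26]

P: ×2 each step; -3, -6, -12, -24, -48, -96, -192 → -384.
Q: 3, 7, 10, 17, 27, 44, 71 → 115 (each term is the sum of the two before it).
For the r, −2 each step: 40, 38, 36, 34, 32, 30, 28 → 26.
So the next term is [p=-384, q=115, r=26].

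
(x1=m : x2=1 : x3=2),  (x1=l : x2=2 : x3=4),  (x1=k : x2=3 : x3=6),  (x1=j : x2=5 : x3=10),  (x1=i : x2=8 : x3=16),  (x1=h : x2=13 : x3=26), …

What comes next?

X1: letters move back 1 place in the alphabet; m, l, k, j, i, h → g.
X2 — each term is the sum of the two before it: 1, 2, 3, 5, 8, 13 → 21.
For the x3, always 2 × the x2: 2, 4, 6, 10, 16, 26 → 42.
So the next term is (x1=g : x2=21 : x3=42).

(x1=g : x2=21 : x3=42)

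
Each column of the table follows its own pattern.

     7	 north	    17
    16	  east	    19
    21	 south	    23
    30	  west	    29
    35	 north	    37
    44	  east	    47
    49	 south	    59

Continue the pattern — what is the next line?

58  west  73

First component goes 7, 16, 21, 30, 35, 44, 49 → 58 (alternating steps +9, +5, +9, +5, …).
Direction goes north, east, south, west, north, east, south → west (repeats north → east → south → west).
Third component goes 17, 19, 23, 29, 37, 47, 59 → 73 (differences are 2, 4, 6, … (increasing by 2 each time)).
Combining the parts gives 58  west  73.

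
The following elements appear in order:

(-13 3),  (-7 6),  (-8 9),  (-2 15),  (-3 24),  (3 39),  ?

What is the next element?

(2 63)

First part — alternating steps +6, −1, +6, −1, …: -13, -7, -8, -2, -3, 3 → 2.
Second part: each term is the sum of the two before it; 3, 6, 9, 15, 24, 39 → 63.
So the next element is (2 63).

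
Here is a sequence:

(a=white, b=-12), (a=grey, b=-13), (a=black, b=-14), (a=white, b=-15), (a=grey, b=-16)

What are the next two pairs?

(a=black, b=-17), (a=white, b=-18)

A goes white, grey, black, white, grey → black → white (repeats white → grey → black).
B: −1 each step, so -12, -13, -14, -15, -16 → -17 → -18.
So the next two pairs are (a=black, b=-17) and (a=white, b=-18).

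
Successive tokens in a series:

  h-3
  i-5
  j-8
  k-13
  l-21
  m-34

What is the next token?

n-55

Letter: letters move forward 1 place in the alphabet; h, i, j, k, l, m → n.
For the second component, each term is the sum of the two before it: 3, 5, 8, 13, 21, 34 → 55.
So the next token is n-55.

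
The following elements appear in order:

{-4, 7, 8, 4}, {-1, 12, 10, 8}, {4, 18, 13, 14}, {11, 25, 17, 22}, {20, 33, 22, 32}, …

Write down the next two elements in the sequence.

{31, 42, 28, 44}, {44, 52, 35, 58}

First part goes -4, -1, 4, 11, 20 → 31 → 44 (differences are 3, 5, 7, … (increasing by 2 each time)).
Second part: 7, 12, 18, 25, 33 → 42 → 52 (differences are 5, 6, 7, … (increasing by 1 each time)).
For the third part, differences are 2, 3, 4, … (increasing by 1 each time): 8, 10, 13, 17, 22 → 28 → 35.
Fourth part: 4, 8, 14, 22, 32 → 44 → 58 (differences are 4, 6, 8, … (increasing by 2 each time)).
Putting the parts together: {31, 42, 28, 44} and then {44, 52, 35, 58}.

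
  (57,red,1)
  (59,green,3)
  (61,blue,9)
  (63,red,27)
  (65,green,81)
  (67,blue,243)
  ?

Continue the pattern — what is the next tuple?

First entry — +2 each step: 57, 59, 61, 63, 65, 67 → 69.
Colour goes red, green, blue, red, green, blue → red (repeats red → green → blue).
Third entry: ×3 each step; 1, 3, 9, 27, 81, 243 → 729.
Combining the parts gives (69,red,729).

(69,red,729)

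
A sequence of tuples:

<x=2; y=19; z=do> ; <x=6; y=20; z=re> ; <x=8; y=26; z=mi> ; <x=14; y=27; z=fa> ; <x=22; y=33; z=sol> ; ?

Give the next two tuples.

<x=36; y=34; z=la>, <x=58; y=40; z=ti>

X: each term is the sum of the two before it, so 2, 6, 8, 14, 22 → 36 → 58.
Y goes 19, 20, 26, 27, 33 → 34 → 40 (alternating steps +1, +6, +1, +6, …).
Z — runs through the solfège scale do→ti: do, re, mi, fa, sol → la → ti.
So the next two tuples are <x=36; y=34; z=la> and <x=58; y=40; z=ti>.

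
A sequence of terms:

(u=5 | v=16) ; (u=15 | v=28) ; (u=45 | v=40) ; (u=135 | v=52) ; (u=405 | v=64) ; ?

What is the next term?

U goes 5, 15, 45, 135, 405 → 1215 (×3 each step).
V: 16, 28, 40, 52, 64 → 76 (+12 each step).
Combining the parts gives (u=1215 | v=76).

(u=1215 | v=76)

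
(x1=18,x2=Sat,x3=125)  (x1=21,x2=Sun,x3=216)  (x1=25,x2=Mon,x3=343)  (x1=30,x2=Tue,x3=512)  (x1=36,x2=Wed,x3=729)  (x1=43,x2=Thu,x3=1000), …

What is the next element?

X1 — differences are 3, 4, 5, … (increasing by 1 each time): 18, 21, 25, 30, 36, 43 → 51.
X2 goes Sat, Sun, Mon, Tue, Wed, Thu → Fri (runs through the weekdays Mon→Sun).
For the x3, perfect cubes: 5³, 6³, 7³, …: 125, 216, 343, 512, 729, 1000 → 1331.
Combining the parts gives (x1=51,x2=Fri,x3=1331).

(x1=51,x2=Fri,x3=1331)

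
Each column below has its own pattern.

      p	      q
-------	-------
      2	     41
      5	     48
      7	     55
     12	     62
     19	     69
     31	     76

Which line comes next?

Column p goes 2, 5, 7, 12, 19, 31 → 50 (each term is the sum of the two before it).
Column q: 41, 48, 55, 62, 69, 76 → 83 (+7 each step).
So the next line is 50  83.

50  83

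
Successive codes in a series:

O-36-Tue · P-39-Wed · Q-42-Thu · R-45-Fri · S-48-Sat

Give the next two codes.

Letter: letters move forward 1 place in the alphabet; O, P, Q, R, S → T → U.
Second component — +3 each step: 36, 39, 42, 45, 48 → 51 → 54.
Day — runs through the weekdays Mon→Sun: Tue, Wed, Thu, Fri, Sat → Sun → Mon.
Putting the parts together: T-51-Sun and then U-54-Mon.

T-51-Sun, U-54-Mon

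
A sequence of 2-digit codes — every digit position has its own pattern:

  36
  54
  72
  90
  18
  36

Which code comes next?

For the first digit, +2 each step, mod 10: 3, 5, 7, 9, 1, 3 → 5.
For the second digit, −2 each step, mod 10: 6, 4, 2, 0, 8, 6 → 4.
Combining the parts gives 54.

54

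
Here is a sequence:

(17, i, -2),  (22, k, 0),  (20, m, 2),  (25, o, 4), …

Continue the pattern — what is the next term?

(23, q, 6)

First part: alternating steps +5, −2, +5, −2, …, so 17, 22, 20, 25 → 23.
Letter: letters move forward 2 places in the alphabet; i, k, m, o → q.
Third part — +2 each step: -2, 0, 2, 4 → 6.
Putting it together: (23, q, 6).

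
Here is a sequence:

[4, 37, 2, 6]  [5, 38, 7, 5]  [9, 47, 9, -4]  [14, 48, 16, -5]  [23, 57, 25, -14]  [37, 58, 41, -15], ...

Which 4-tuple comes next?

First entry: each term is the sum of the two before it, so 4, 5, 9, 14, 23, 37 → 60.
Second entry: alternating steps +1, +9, +1, +9, …; 37, 38, 47, 48, 57, 58 → 67.
Third entry goes 2, 7, 9, 16, 25, 41 → 66 (each term is the sum of the two before it).
Fourth entry: together with the second entry always sums to 43; 6, 5, -4, -5, -14, -15 → -24.
Combining the parts gives [60, 67, 66, -24].

[60, 67, 66, -24]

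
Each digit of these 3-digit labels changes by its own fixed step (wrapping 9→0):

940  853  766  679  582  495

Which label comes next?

First digit — −1 each step, mod 10: 9, 8, 7, 6, 5, 4 → 3.
For the second digit, +1 each step, mod 10: 4, 5, 6, 7, 8, 9 → 0.
Third digit: +3 each step, mod 10, so 0, 3, 6, 9, 2, 5 → 8.
So the next label is 308.

308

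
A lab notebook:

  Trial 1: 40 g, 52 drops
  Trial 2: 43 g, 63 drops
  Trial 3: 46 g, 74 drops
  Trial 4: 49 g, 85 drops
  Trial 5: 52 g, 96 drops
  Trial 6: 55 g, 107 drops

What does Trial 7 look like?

58 g, 118 drops

For the g, +3 each step: 40, 43, 46, 49, 52, 55 → 58.
Drops — +11 each step: 52, 63, 74, 85, 96, 107 → 118.
Putting it together: 58 g, 118 drops.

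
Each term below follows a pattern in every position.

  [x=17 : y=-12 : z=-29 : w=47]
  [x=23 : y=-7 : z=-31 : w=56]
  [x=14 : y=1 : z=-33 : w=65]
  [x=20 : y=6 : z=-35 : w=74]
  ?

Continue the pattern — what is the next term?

X — alternating steps +6, −9, +6, −9, …: 17, 23, 14, 20 → 11.
Y: alternating steps +5, +8, +5, +8, …, so -12, -7, 1, 6 → 14.
Z: −2 each step; -29, -31, -33, -35 → -37.
W — +9 each step: 47, 56, 65, 74 → 83.
Combining the parts gives [x=11 : y=14 : z=-37 : w=83].

[x=11 : y=14 : z=-37 : w=83]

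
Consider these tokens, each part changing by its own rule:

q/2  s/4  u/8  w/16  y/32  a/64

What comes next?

c/128

For the letter, letters move forward 2 places in the alphabet, wrapping Z→A: q, s, u, w, y, a → c.
Second component: ×2 each step, so 2, 4, 8, 16, 32, 64 → 128.
Putting it together: c/128.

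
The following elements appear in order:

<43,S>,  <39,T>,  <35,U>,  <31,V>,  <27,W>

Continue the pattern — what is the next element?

For the first slot, −4 each step: 43, 39, 35, 31, 27 → 23.
Letter — letters move forward 1 place in the alphabet: S, T, U, V, W → X.
Putting it together: <23,X>.

<23,X>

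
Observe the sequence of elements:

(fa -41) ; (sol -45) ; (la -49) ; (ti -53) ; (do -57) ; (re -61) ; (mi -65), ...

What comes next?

(fa -69)

Note — runs through the solfège scale do→ti: fa, sol, la, ti, do, re, mi → fa.
Second component — −4 each step: -41, -45, -49, -53, -57, -61, -65 → -69.
Putting it together: (fa -69).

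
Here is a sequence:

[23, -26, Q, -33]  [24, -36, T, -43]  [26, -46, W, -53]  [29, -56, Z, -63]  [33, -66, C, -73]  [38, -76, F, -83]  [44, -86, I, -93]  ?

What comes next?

For the first entry, differences are 1, 2, 3, … (increasing by 1 each time): 23, 24, 26, 29, 33, 38, 44 → 51.
Second entry: −10 each step; -26, -36, -46, -56, -66, -76, -86 → -96.
Letter goes Q, T, W, Z, C, F, I → L (letters move forward 3 places in the alphabet, wrapping Z→A).
For the fourth entry, always 7 less than the second entry: -33, -43, -53, -63, -73, -83, -93 → -103.
Combining the parts gives [51, -96, L, -103].

[51, -96, L, -103]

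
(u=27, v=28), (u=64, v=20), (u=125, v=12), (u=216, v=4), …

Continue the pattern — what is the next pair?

U goes 27, 64, 125, 216 → 343 (perfect cubes: 3³, 4³, 5³, …).
V: 28, 20, 12, 4 → -4 (−8 each step).
Putting it together: (u=343, v=-4).

(u=343, v=-4)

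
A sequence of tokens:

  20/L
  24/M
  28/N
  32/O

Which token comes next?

For the first component, +4 each step: 20, 24, 28, 32 → 36.
Letter goes L, M, N, O → P (letters move forward 1 place in the alphabet).
Combining the parts gives 36/P.

36/P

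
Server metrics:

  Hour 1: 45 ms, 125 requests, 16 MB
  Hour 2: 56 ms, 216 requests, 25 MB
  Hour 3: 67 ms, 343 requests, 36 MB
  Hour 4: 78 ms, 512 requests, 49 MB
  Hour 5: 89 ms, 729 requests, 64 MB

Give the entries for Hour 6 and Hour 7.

100 ms, 1000 requests, 81 MB; 111 ms, 1331 requests, 100 MB

Ms: +11 each step, so 45, 56, 67, 78, 89 → 100 → 111.
Requests goes 125, 216, 343, 512, 729 → 1000 → 1331 (perfect cubes: 5³, 6³, 7³, …).
MB: perfect squares: 4², 5², 6², …, so 16, 25, 36, 49, 64 → 81 → 100.
Putting the parts together: 100 ms, 1000 requests, 81 MB and then 111 ms, 1331 requests, 100 MB.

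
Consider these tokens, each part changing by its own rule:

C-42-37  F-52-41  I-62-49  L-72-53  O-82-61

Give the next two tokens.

Letter — letters move forward 3 places in the alphabet: C, F, I, L, O → R → U.
Second component — +10 each step: 42, 52, 62, 72, 82 → 92 → 102.
Third component goes 37, 41, 49, 53, 61 → 65 → 73 (alternating steps +4, +8, +4, +8, …).
So the next two tokens are R-92-65 and U-102-73.

R-92-65, U-102-73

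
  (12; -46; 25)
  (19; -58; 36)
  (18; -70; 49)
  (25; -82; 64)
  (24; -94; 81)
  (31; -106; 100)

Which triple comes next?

First value goes 12, 19, 18, 25, 24, 31 → 30 (alternating steps +7, −1, +7, −1, …).
For the second value, −12 each step: -46, -58, -70, -82, -94, -106 → -118.
For the third value, perfect squares: 5², 6², 7², …: 25, 36, 49, 64, 81, 100 → 121.
Putting it together: (30; -118; 121).

(30; -118; 121)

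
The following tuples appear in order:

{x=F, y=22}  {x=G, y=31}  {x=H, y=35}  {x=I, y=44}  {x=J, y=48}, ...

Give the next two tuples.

{x=K, y=57}, {x=L, y=61}

X: letters move forward 1 place in the alphabet; F, G, H, I, J → K → L.
Y: 22, 31, 35, 44, 48 → 57 → 61 (alternating steps +9, +4, +9, +4, …).
Putting the parts together: {x=K, y=57} and then {x=L, y=61}.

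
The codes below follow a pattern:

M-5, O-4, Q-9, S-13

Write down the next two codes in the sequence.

U-22, W-35

Letter: letters move forward 2 places in the alphabet; M, O, Q, S → U → W.
Second component: 5, 4, 9, 13 → 22 → 35 (each term is the sum of the two before it).
Putting the parts together: U-22 and then W-35.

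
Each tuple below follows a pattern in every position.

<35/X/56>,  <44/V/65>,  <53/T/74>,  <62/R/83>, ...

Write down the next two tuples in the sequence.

First component — +9 each step: 35, 44, 53, 62 → 71 → 80.
Letter: letters move back 2 places in the alphabet, so X, V, T, R → P → N.
Third component: +9 each step; 56, 65, 74, 83 → 92 → 101.
So the next two tuples are <71/P/92> and <80/N/101>.

<71/P/92>, <80/N/101>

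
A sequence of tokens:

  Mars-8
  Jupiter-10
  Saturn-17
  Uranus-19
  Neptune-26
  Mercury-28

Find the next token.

Venus-35

Planet: runs through the planets Mercury→Neptune; Mars, Jupiter, Saturn, Uranus, Neptune, Mercury → Venus.
For the second component, alternating steps +2, +7, +2, +7, …: 8, 10, 17, 19, 26, 28 → 35.
So the next token is Venus-35.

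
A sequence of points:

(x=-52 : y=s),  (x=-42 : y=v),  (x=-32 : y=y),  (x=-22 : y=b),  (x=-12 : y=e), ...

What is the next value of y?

X — +10 each step: -52, -42, -32, -22, -12 → -2.
Y: letters move forward 3 places in the alphabet, wrapping Z→A, so s, v, y, b, e → h.

h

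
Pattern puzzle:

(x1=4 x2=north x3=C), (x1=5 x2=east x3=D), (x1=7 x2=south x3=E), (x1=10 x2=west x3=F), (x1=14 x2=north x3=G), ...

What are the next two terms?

(x1=19 x2=east x3=H), (x1=25 x2=south x3=I)

X1: 4, 5, 7, 10, 14 → 19 → 25 (differences are 1, 2, 3, … (increasing by 1 each time)).
For the x2, repeats north → east → south → west: north, east, south, west, north → east → south.
For the x3, letters move forward 1 place in the alphabet: C, D, E, F, G → H → I.
Putting the parts together: (x1=19 x2=east x3=H) and then (x1=25 x2=south x3=I).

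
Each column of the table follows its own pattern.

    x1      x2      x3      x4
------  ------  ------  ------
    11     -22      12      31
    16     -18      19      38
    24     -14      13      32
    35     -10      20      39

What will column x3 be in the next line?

Column x3: 12, 19, 13, 20 → 14 (alternating steps +7, −6, +7, −6, …).

14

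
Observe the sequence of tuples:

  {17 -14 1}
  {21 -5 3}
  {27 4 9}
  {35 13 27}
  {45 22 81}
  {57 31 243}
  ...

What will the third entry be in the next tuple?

729

Third entry: ×3 each step; 1, 3, 9, 27, 81, 243 → 729.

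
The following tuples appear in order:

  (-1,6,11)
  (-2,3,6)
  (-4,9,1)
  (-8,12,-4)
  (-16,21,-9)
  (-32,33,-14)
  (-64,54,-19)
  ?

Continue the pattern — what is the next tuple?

For the first coordinate, ×2 each step: -1, -2, -4, -8, -16, -32, -64 → -128.
Second coordinate: 6, 3, 9, 12, 21, 33, 54 → 87 (each term is the sum of the two before it).
Third coordinate: 11, 6, 1, -4, -9, -14, -19 → -24 (−5 each step).
Putting it together: (-128,87,-24).

(-128,87,-24)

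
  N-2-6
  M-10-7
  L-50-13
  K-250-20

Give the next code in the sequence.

Letter — letters move back 1 place in the alphabet: N, M, L, K → J.
For the second component, ×5 each step: 2, 10, 50, 250 → 1250.
Third component goes 6, 7, 13, 20 → 33 (each term is the sum of the two before it).
So the next code is J-1250-33.

J-1250-33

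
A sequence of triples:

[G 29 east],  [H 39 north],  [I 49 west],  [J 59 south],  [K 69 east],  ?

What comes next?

Letter: letters move forward 1 place in the alphabet, so G, H, I, J, K → L.
Second slot: +10 each step; 29, 39, 49, 59, 69 → 79.
Direction: east, north, west, south, east → north (repeats east → north → west → south).
So the next triple is [L 79 north].

[L 79 north]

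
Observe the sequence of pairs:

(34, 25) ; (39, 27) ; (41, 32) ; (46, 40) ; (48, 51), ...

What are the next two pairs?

(53, 65), (55, 82)

First component: alternating steps +5, +2, +5, +2, …; 34, 39, 41, 46, 48 → 53 → 55.
Second component — differences are 2, 5, 8, … (increasing by 3 each time): 25, 27, 32, 40, 51 → 65 → 82.
So the next two pairs are (53, 65) and (55, 82).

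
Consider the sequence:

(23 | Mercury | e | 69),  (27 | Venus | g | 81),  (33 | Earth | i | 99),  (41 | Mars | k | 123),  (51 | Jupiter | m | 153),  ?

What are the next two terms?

First entry — differences are 4, 6, 8, … (increasing by 2 each time): 23, 27, 33, 41, 51 → 63 → 77.
For the planet, runs through the planets Mercury→Neptune: Mercury, Venus, Earth, Mars, Jupiter → Saturn → Uranus.
Letter goes e, g, i, k, m → o → q (letters move forward 2 places in the alphabet).
For the fourth entry, always 3 × the first entry: 69, 81, 99, 123, 153 → 189 → 231.
So the next two terms are (63 | Saturn | o | 189) and (77 | Uranus | q | 231).

(63 | Saturn | o | 189), (77 | Uranus | q | 231)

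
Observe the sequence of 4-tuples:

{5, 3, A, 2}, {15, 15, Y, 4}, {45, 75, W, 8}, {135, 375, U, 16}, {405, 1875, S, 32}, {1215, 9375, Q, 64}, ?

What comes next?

First part: ×3 each step, so 5, 15, 45, 135, 405, 1215 → 3645.
Second part: 3, 15, 75, 375, 1875, 9375 → 46875 (×5 each step).
Letter: letters move back 2 places in the alphabet, wrapping A→Z, so A, Y, W, U, S, Q → O.
Fourth part: ×2 each step, so 2, 4, 8, 16, 32, 64 → 128.
Putting it together: {3645, 46875, O, 128}.

{3645, 46875, O, 128}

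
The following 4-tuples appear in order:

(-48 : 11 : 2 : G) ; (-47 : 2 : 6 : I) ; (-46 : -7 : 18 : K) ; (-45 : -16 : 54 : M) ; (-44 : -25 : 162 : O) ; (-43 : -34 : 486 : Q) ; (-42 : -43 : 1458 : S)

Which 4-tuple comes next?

(-41 : -52 : 4374 : U)

First value: +1 each step; -48, -47, -46, -45, -44, -43, -42 → -41.
Second value goes 11, 2, -7, -16, -25, -34, -43 → -52 (−9 each step).
Third value: ×3 each step; 2, 6, 18, 54, 162, 486, 1458 → 4374.
For the letter, letters move forward 2 places in the alphabet: G, I, K, M, O, Q, S → U.
Putting it together: (-41 : -52 : 4374 : U).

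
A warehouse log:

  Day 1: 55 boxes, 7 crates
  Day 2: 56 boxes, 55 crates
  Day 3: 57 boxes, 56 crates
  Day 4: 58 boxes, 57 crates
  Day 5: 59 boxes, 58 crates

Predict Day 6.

Boxes goes 55, 56, 57, 58, 59 → 60 (+1 each step).
Crates goes 7, 55, 56, 57, 58 → 59 (always the previous value of the boxes).
Putting it together: 60 boxes, 59 crates.

60 boxes, 59 crates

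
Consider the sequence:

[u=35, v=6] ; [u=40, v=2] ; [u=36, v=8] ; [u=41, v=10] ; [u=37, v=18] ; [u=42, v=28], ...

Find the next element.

[u=38, v=46]

U — alternating steps +5, −4, +5, −4, …: 35, 40, 36, 41, 37, 42 → 38.
V: each term is the sum of the two before it; 6, 2, 8, 10, 18, 28 → 46.
So the next element is [u=38, v=46].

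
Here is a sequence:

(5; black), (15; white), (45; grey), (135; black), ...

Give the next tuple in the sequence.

(405; white)

First slot: 5, 15, 45, 135 → 405 (×3 each step).
Shade — repeats black → white → grey: black, white, grey, black → white.
Putting it together: (405; white).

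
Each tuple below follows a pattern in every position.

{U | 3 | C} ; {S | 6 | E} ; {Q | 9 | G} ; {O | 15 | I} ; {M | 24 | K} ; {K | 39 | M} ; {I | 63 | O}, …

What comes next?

First letter goes U, S, Q, O, M, K, I → G (letters move back 2 places in the alphabet).
Second coordinate: each term is the sum of the two before it, so 3, 6, 9, 15, 24, 39, 63 → 102.
Second letter: C, E, G, I, K, M, O → Q (letters move forward 2 places in the alphabet).
Putting it together: {G | 102 | Q}.

{G | 102 | Q}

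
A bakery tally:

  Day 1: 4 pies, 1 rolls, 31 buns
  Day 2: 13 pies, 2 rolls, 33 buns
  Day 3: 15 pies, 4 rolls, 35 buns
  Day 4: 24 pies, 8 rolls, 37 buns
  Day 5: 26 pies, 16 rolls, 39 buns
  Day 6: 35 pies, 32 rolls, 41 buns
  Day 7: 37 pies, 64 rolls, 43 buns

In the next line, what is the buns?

Buns — +2 each step: 31, 33, 35, 37, 39, 41, 43 → 45.

45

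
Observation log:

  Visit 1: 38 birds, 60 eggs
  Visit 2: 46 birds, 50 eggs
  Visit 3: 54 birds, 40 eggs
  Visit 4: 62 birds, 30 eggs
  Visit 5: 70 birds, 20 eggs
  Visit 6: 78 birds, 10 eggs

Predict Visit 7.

86 birds, 0 eggs

Birds — +8 each step: 38, 46, 54, 62, 70, 78 → 86.
Eggs goes 60, 50, 40, 30, 20, 10 → 0 (−10 each step).
So the next line is 86 birds, 0 eggs.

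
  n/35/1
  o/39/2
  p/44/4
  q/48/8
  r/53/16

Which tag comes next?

Letter: n, o, p, q, r → s (letters move forward 1 place in the alphabet).
Second component — alternating steps +4, +5, +4, +5, …: 35, 39, 44, 48, 53 → 57.
Third component: 1, 2, 4, 8, 16 → 32 (×2 each step).
Putting it together: s/57/32.

s/57/32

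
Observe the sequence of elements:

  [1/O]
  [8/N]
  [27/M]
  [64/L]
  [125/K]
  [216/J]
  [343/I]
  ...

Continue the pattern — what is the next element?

[512/H]

First slot: perfect cubes: 1³, 2³, 3³, …; 1, 8, 27, 64, 125, 216, 343 → 512.
For the letter, letters move back 1 place in the alphabet: O, N, M, L, K, J, I → H.
So the next element is [512/H].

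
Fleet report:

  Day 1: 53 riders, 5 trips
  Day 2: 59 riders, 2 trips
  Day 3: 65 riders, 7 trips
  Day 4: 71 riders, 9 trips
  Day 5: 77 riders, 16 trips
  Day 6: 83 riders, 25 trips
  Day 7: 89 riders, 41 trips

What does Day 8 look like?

Riders: +6 each step; 53, 59, 65, 71, 77, 83, 89 → 95.
For the trips, each term is the sum of the two before it: 5, 2, 7, 9, 16, 25, 41 → 66.
Combining the parts gives 95 riders, 66 trips.

95 riders, 66 trips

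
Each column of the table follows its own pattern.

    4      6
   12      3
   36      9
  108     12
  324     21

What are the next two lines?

First component goes 4, 12, 36, 108, 324 → 972 → 2916 (×3 each step).
Second component: each term is the sum of the two before it, so 6, 3, 9, 12, 21 → 33 → 54.
So the next two lines are 972  33 and 2916  54.

972  33; 2916  54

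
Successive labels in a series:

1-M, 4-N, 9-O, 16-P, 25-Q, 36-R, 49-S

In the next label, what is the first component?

64

First component: 1, 4, 9, 16, 25, 36, 49 → 64 (perfect squares: 1², 2², 3², …).
For the letter, letters move forward 1 place in the alphabet: M, N, O, P, Q, R, S → T.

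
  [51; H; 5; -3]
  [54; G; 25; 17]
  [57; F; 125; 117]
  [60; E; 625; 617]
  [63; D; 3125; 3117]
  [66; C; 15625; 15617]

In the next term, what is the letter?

B

For the letter, letters move back 1 place in the alphabet: H, G, F, E, D, C → B.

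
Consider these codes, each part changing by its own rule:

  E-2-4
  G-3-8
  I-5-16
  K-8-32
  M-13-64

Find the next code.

O-21-128

Letter: letters move forward 2 places in the alphabet; E, G, I, K, M → O.
For the second component, each term is the sum of the two before it: 2, 3, 5, 8, 13 → 21.
Third component: ×2 each step, so 4, 8, 16, 32, 64 → 128.
Putting it together: O-21-128.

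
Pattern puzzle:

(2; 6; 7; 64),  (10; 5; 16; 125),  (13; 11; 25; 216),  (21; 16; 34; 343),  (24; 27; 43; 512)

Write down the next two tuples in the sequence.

(32; 43; 52; 729), (35; 70; 61; 1000)

For the first component, alternating steps +8, +3, +8, +3, …: 2, 10, 13, 21, 24 → 32 → 35.
Second component — each term is the sum of the two before it: 6, 5, 11, 16, 27 → 43 → 70.
Third component — +9 each step: 7, 16, 25, 34, 43 → 52 → 61.
Fourth component: perfect cubes: 4³, 5³, 6³, …, so 64, 125, 216, 343, 512 → 729 → 1000.
Putting the parts together: (32; 43; 52; 729) and then (35; 70; 61; 1000).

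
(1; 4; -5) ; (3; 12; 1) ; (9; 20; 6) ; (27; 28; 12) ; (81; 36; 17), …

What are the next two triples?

(243; 44; 23), (729; 52; 28)

First part — ×3 each step: 1, 3, 9, 27, 81 → 243 → 729.
Second part: +8 each step; 4, 12, 20, 28, 36 → 44 → 52.
Third part goes -5, 1, 6, 12, 17 → 23 → 28 (alternating steps +6, +5, +6, +5, …).
Putting the parts together: (243; 44; 23) and then (729; 52; 28).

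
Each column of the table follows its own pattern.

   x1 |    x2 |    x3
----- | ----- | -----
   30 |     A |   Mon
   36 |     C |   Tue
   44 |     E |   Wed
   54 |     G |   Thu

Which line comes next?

For the column x1, differences are 6, 8, 10, … (increasing by 2 each time): 30, 36, 44, 54 → 66.
Column x2 goes A, C, E, G → I (letters move forward 2 places in the alphabet).
Column x3: runs through the weekdays Mon→Sun, so Mon, Tue, Wed, Thu → Fri.
Putting it together: 66  I  Fri.

66  I  Fri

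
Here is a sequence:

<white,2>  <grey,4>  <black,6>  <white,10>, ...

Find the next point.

Shade: white, grey, black, white → grey (repeats white → grey → black).
Second component: 2, 4, 6, 10 → 16 (each term is the sum of the two before it).
Combining the parts gives <grey,16>.

<grey,16>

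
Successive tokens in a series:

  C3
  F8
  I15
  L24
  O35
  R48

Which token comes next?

Letter: C, F, I, L, O, R → U (letters move forward 3 places in the alphabet).
Second component: 3, 8, 15, 24, 35, 48 → 63 (differences are 5, 7, 9, … (increasing by 2 each time)).
Combining the parts gives U63.

U63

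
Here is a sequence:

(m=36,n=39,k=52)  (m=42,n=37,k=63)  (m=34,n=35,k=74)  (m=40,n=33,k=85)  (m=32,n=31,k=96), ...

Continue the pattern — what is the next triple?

M: alternating steps +6, −8, +6, −8, …, so 36, 42, 34, 40, 32 → 38.
N: −2 each step; 39, 37, 35, 33, 31 → 29.
For the k, +11 each step: 52, 63, 74, 85, 96 → 107.
Combining the parts gives (m=38,n=29,k=107).

(m=38,n=29,k=107)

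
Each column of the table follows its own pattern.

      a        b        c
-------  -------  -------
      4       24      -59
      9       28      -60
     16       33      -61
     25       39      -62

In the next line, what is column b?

Column b: differences are 4, 5, 6, … (increasing by 1 each time), so 24, 28, 33, 39 → 46.

46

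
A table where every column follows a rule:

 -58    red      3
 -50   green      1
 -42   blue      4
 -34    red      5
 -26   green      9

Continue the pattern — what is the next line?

First component goes -58, -50, -42, -34, -26 → -18 (+8 each step).
Colour: red, green, blue, red, green → blue (repeats red → green → blue).
Third component: 3, 1, 4, 5, 9 → 14 (each term is the sum of the two before it).
Putting it together: -18  blue  14.

-18  blue  14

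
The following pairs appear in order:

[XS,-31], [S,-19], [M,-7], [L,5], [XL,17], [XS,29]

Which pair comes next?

Size — repeats XS → S → M → L → XL: XS, S, M, L, XL, XS → S.
Second component goes -31, -19, -7, 5, 17, 29 → 41 (+12 each step).
Putting it together: [S,41].

[S,41]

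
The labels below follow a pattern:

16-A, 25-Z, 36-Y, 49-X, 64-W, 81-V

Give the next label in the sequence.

First component goes 16, 25, 36, 49, 64, 81 → 100 (perfect squares: 4², 5², 6², …).
Letter goes A, Z, Y, X, W, V → U (letters move back 1 place in the alphabet, wrapping A→Z).
So the next label is 100-U.

100-U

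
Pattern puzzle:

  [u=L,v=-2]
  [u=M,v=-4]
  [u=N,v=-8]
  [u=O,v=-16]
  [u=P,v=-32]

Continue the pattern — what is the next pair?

U: letters move forward 1 place in the alphabet; L, M, N, O, P → Q.
V — ×2 each step: -2, -4, -8, -16, -32 → -64.
Combining the parts gives [u=Q,v=-64].

[u=Q,v=-64]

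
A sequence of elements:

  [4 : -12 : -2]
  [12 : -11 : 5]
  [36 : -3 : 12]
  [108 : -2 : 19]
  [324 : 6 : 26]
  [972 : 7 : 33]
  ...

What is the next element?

[2916 : 15 : 40]

First part: 4, 12, 36, 108, 324, 972 → 2916 (×3 each step).
Second part — alternating steps +1, +8, +1, +8, …: -12, -11, -3, -2, 6, 7 → 15.
Third part: +7 each step; -2, 5, 12, 19, 26, 33 → 40.
Putting it together: [2916 : 15 : 40].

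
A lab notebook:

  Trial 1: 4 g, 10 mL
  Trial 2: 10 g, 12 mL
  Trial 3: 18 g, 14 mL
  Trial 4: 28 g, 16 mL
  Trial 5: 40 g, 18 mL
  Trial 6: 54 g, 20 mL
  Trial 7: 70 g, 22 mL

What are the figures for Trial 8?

For the g, differences are 6, 8, 10, … (increasing by 2 each time): 4, 10, 18, 28, 40, 54, 70 → 88.
ML goes 10, 12, 14, 16, 18, 20, 22 → 24 (+2 each step).
So the next row is 88 g, 24 mL.

88 g, 24 mL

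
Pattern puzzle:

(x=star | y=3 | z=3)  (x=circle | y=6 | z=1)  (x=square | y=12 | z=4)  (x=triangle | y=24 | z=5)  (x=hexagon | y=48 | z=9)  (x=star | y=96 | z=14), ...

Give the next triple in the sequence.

(x=circle | y=192 | z=23)

X: star, circle, square, triangle, hexagon, star → circle (repeats star → circle → square → triangle → hexagon).
Y: ×2 each step, so 3, 6, 12, 24, 48, 96 → 192.
Z: each term is the sum of the two before it; 3, 1, 4, 5, 9, 14 → 23.
So the next triple is (x=circle | y=192 | z=23).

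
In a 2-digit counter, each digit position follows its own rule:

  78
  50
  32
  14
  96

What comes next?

For the first digit, −2 each step, mod 10: 7, 5, 3, 1, 9 → 7.
Second digit: +2 each step, mod 10; 8, 0, 2, 4, 6 → 8.
Putting it together: 78.

78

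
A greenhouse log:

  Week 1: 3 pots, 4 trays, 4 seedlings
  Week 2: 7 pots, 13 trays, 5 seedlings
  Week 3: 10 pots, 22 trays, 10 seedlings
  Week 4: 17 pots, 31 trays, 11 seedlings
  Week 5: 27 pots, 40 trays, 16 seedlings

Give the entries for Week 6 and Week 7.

Pots — each term is the sum of the two before it: 3, 7, 10, 17, 27 → 44 → 71.
Trays: 4, 13, 22, 31, 40 → 49 → 58 (+9 each step).
Seedlings: 4, 5, 10, 11, 16 → 17 → 22 (alternating steps +1, +5, +1, +5, …).
Putting the parts together: 44 pots, 49 trays, 17 seedlings and then 71 pots, 58 trays, 22 seedlings.

44 pots, 49 trays, 17 seedlings; 71 pots, 58 trays, 22 seedlings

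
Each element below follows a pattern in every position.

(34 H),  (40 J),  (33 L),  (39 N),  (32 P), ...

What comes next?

(38 R)

First entry: 34, 40, 33, 39, 32 → 38 (alternating steps +6, −7, +6, −7, …).
Letter — letters move forward 2 places in the alphabet: H, J, L, N, P → R.
Putting it together: (38 R).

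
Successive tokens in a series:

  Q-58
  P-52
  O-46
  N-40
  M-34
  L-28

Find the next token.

K-22

Letter: letters move back 1 place in the alphabet, so Q, P, O, N, M, L → K.
Second component: 58, 52, 46, 40, 34, 28 → 22 (−6 each step).
Combining the parts gives K-22.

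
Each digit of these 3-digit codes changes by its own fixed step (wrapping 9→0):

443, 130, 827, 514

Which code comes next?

First digit: −3 each step, mod 10, so 4, 1, 8, 5 → 2.
Second digit goes 4, 3, 2, 1 → 0 (−1 each step, mod 10).
Third digit goes 3, 0, 7, 4 → 1 (−3 each step, mod 10).
Combining the parts gives 201.

201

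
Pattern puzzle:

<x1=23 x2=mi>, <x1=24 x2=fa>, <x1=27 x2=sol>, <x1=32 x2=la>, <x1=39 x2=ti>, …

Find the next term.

<x1=48 x2=do>

For the x1, differences are 1, 3, 5, … (increasing by 2 each time): 23, 24, 27, 32, 39 → 48.
For the x2, runs through the solfège scale do→ti: mi, fa, sol, la, ti → do.
Putting it together: <x1=48 x2=do>.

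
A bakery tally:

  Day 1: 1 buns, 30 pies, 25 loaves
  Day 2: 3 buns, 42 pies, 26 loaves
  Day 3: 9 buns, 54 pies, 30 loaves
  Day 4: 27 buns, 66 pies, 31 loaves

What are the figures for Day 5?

81 buns, 78 pies, 35 loaves

Buns: ×3 each step; 1, 3, 9, 27 → 81.
Pies: +12 each step, so 30, 42, 54, 66 → 78.
Loaves: alternating steps +1, +4, +1, +4, …; 25, 26, 30, 31 → 35.
Combining the parts gives 81 buns, 78 pies, 35 loaves.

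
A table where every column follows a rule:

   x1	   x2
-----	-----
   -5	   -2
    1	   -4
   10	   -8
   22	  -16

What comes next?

37  -32

Column x1: -5, 1, 10, 22 → 37 (differences are 6, 9, 12, … (increasing by 3 each time)).
Column x2 goes -2, -4, -8, -16 → -32 (×2 each step).
So the next row is 37  -32.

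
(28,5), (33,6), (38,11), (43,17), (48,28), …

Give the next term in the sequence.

(53,45)

First coordinate: +5 each step; 28, 33, 38, 43, 48 → 53.
For the second coordinate, each term is the sum of the two before it: 5, 6, 11, 17, 28 → 45.
Combining the parts gives (53,45).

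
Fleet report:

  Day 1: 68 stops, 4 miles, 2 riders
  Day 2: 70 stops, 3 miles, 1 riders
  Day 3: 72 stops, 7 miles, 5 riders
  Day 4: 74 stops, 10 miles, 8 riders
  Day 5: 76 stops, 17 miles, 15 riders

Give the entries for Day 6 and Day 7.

Stops goes 68, 70, 72, 74, 76 → 78 → 80 (+2 each step).
Miles goes 4, 3, 7, 10, 17 → 27 → 44 (each term is the sum of the two before it).
For the riders, always 2 less than the miles: 2, 1, 5, 8, 15 → 25 → 42.
Putting the parts together: 78 stops, 27 miles, 25 riders and then 80 stops, 44 miles, 42 riders.

78 stops, 27 miles, 25 riders; 80 stops, 44 miles, 42 riders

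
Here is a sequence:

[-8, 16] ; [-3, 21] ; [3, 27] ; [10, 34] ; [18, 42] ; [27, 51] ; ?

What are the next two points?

First value: differences are 5, 6, 7, … (increasing by 1 each time); -8, -3, 3, 10, 18, 27 → 37 → 48.
Second value — differences are 5, 6, 7, … (increasing by 1 each time): 16, 21, 27, 34, 42, 51 → 61 → 72.
So the next two points are [37, 61] and [48, 72].

[37, 61], [48, 72]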